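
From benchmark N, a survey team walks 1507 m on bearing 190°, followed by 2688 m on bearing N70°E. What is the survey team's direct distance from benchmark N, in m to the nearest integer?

2334 m

Leg 1 (190°, 1507 m): east 1507 sin 190° = -261.69, north 1507 cos 190° = -1484.11
Leg 2 (N70°E, 2688 m): east 2688 sin 70° = 2525.89, north 2688 cos 70° = 919.35
Net: 2264.21 east, -564.76 north. Distance = √((2264.21)² + (-564.76)²) = 2333.576 m.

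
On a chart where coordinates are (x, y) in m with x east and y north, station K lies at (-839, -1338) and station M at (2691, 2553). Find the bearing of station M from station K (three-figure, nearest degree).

042°

Δeast = 2691 − -839 = 3530.00; Δnorth = 2553 − -1338 = 3891.00.
Bearing = atan2(Δeast, Δnorth) mod 360° = 42.22° ≈ 042°.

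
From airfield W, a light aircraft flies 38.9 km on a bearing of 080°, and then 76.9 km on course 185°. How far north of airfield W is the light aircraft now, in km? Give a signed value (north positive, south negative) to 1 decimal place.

Leg 1 (080°, 38.9 km): east 38.9 sin 80° = 38.31, north 38.9 cos 80° = 6.75
Leg 2 (185°, 76.9 km): east 76.9 sin 185° = -6.70, north 76.9 cos 185° = -76.61
Net north component: -69.85 km.

-69.9 km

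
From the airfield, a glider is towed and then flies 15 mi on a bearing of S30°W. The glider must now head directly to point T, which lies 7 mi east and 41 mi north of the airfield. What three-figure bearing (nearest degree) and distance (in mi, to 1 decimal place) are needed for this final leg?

015°, 55.9 mi

Leg 1 (S30°W, 15 mi): east 15 sin 210° = -7.50, north 15 cos 210° = -12.99
Current position: (-7.50, -12.99). Target: (7, 41). Remaining: Δeast = 14.50, Δnorth = 53.99.
Bearing = atan2(14.50, 53.99) mod 360° = 15.03°; distance = √((14.50)² + (53.99)²) = 55.904 mi.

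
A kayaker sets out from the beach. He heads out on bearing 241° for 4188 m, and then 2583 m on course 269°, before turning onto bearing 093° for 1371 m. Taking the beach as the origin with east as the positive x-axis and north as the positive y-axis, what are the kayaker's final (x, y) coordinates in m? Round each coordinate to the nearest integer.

Leg 1 (241°, 4188 m): east 4188 sin 241° = -3662.91, north 4188 cos 241° = -2030.38
Leg 2 (269°, 2583 m): east 2583 sin 269° = -2582.61, north 2583 cos 269° = -45.08
Leg 3 (093°, 1371 m): east 1371 sin 93° = 1369.12, north 1371 cos 93° = -71.75
Summing: -4876.39 m east, -2147.21 m north → (-4876, -2147).

(-4876, -2147)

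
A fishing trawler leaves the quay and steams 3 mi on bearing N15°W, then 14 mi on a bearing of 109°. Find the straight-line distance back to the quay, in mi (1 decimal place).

12.6 mi

Leg 1 (N15°W, 3 mi): east 3 sin 345° = -0.78, north 3 cos 345° = 2.90
Leg 2 (109°, 14 mi): east 14 sin 109° = 13.24, north 14 cos 109° = -4.56
Net: 12.46 east, -1.66 north. Distance = √((12.46)² + (-1.66)²) = 12.571 mi.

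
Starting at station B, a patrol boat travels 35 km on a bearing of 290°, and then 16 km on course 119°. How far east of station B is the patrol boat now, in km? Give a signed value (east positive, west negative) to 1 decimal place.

Leg 1 (290°, 35 km): east 35 sin 290° = -32.89, north 35 cos 290° = 11.97
Leg 2 (119°, 16 km): east 16 sin 119° = 13.99, north 16 cos 119° = -7.76
Net east component: -18.90 km.

-18.9 km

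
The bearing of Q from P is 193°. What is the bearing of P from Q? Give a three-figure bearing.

013°

Back-bearing = 193° − 180° = 013°.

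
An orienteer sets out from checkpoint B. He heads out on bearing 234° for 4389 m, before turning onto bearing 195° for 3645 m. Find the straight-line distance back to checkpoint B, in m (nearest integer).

7577 m

Leg 1 (234°, 4389 m): east 4389 sin 234° = -3550.78, north 4389 cos 234° = -2579.79
Leg 2 (195°, 3645 m): east 3645 sin 195° = -943.40, north 3645 cos 195° = -3520.80
Net: -4494.17 east, -6100.59 north. Distance = √((-4494.17)² + (-6100.59)²) = 7577.253 m.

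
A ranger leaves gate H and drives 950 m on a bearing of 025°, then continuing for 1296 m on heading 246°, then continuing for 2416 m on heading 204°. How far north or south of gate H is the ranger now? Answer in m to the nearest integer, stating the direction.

Leg 1 (025°, 950 m): east 950 sin 25° = 401.49, north 950 cos 25° = 860.99
Leg 2 (246°, 1296 m): east 1296 sin 246° = -1183.95, north 1296 cos 246° = -527.13
Leg 3 (204°, 2416 m): east 2416 sin 204° = -982.68, north 2416 cos 204° = -2207.13
Net north component: -1873.26 m.

1873 m south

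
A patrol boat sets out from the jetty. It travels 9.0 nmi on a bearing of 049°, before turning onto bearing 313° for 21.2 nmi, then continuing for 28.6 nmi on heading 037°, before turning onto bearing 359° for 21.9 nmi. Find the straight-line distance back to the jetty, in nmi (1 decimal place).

65.6 nmi

Leg 1 (049°, 9.0 nmi): east 9.0 sin 49° = 6.79, north 9.0 cos 49° = 5.90
Leg 2 (313°, 21.2 nmi): east 21.2 sin 313° = -15.50, north 21.2 cos 313° = 14.46
Leg 3 (037°, 28.6 nmi): east 28.6 sin 37° = 17.21, north 28.6 cos 37° = 22.84
Leg 4 (359°, 21.9 nmi): east 21.9 sin 359° = -0.38, north 21.9 cos 359° = 21.90
Net: 8.12 east, 65.10 north. Distance = √((8.12)² + (65.10)²) = 65.605 nmi.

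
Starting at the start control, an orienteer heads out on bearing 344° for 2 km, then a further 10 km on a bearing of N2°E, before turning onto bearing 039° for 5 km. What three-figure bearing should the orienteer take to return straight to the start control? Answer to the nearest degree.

191°

Leg 1 (344°, 2 km): east 2 sin 344° = -0.55, north 2 cos 344° = 1.92
Leg 2 (N2°E, 10 km): east 10 sin 2° = 0.35, north 10 cos 2° = 9.99
Leg 3 (039°, 5 km): east 5 sin 39° = 3.15, north 5 cos 39° = 3.89
Net displacement: 2.94 east, 15.80 north. Direction back to start is (-2.94, -15.80): bearing = atan2(-2.94, -15.80) mod 360° = 190.55° ≈ 191°.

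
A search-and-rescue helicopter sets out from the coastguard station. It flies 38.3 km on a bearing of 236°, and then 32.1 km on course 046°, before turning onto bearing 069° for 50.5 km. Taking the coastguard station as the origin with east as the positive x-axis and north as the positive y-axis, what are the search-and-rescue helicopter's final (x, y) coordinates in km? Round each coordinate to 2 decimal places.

Leg 1 (236°, 38.3 km): east 38.3 sin 236° = -31.75, north 38.3 cos 236° = -21.42
Leg 2 (046°, 32.1 km): east 32.1 sin 46° = 23.09, north 32.1 cos 46° = 22.30
Leg 3 (069°, 50.5 km): east 50.5 sin 69° = 47.15, north 50.5 cos 69° = 18.10
Summing: 38.48 km east, 18.98 km north → (38.48, 18.98).

(38.48, 18.98)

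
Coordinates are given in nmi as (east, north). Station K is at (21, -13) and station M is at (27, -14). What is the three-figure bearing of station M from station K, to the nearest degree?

099°

Δeast = 27 − 21 = 6.00; Δnorth = -14 − -13 = -1.00.
Bearing = atan2(Δeast, Δnorth) mod 360° = 99.46° ≈ 099°.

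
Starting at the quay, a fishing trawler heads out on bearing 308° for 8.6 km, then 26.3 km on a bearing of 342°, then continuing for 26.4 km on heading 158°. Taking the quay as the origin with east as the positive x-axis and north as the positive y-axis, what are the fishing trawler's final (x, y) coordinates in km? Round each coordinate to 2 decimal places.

(-5.01, 5.83)

Leg 1 (308°, 8.6 km): east 8.6 sin 308° = -6.78, north 8.6 cos 308° = 5.29
Leg 2 (342°, 26.3 km): east 26.3 sin 342° = -8.13, north 26.3 cos 342° = 25.01
Leg 3 (158°, 26.4 km): east 26.4 sin 158° = 9.89, north 26.4 cos 158° = -24.48
Summing: -5.01 km east, 5.83 km north → (-5.01, 5.83).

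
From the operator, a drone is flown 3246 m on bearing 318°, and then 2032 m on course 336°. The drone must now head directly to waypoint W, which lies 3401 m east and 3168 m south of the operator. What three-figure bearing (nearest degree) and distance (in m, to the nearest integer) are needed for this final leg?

139°, 9811 m

Leg 1 (318°, 3246 m): east 3246 sin 318° = -2172.00, north 3246 cos 318° = 2412.25
Leg 2 (336°, 2032 m): east 2032 sin 336° = -826.49, north 2032 cos 336° = 1856.32
Current position: (-2998.49, 4268.57). Target: (3401, -3168). Remaining: Δeast = 6399.49, Δnorth = -7436.57.
Bearing = atan2(6399.49, -7436.57) mod 360° = 139.29°; distance = √((6399.49)² + (-7436.57)²) = 9811.016 m.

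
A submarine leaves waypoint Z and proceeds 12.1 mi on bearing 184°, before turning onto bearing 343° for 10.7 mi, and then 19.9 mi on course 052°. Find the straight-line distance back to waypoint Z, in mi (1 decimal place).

15.7 mi

Leg 1 (184°, 12.1 mi): east 12.1 sin 184° = -0.84, north 12.1 cos 184° = -12.07
Leg 2 (343°, 10.7 mi): east 10.7 sin 343° = -3.13, north 10.7 cos 343° = 10.23
Leg 3 (052°, 19.9 mi): east 19.9 sin 52° = 15.68, north 19.9 cos 52° = 12.25
Net: 11.71 east, 10.41 north. Distance = √((11.71)² + (10.41)²) = 15.670 mi.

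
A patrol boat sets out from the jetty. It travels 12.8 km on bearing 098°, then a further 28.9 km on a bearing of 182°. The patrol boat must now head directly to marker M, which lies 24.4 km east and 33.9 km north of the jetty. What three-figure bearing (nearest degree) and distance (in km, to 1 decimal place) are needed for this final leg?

011°, 65.8 km

Leg 1 (098°, 12.8 km): east 12.8 sin 98° = 12.68, north 12.8 cos 98° = -1.78
Leg 2 (182°, 28.9 km): east 28.9 sin 182° = -1.01, north 28.9 cos 182° = -28.88
Current position: (11.67, -30.66). Target: (24.4, 33.9). Remaining: Δeast = 12.73, Δnorth = 64.56.
Bearing = atan2(12.73, 64.56) mod 360° = 11.16°; distance = √((12.73)² + (64.56)²) = 65.807 km.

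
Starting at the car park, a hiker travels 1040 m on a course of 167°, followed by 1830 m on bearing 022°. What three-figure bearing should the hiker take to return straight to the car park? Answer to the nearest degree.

233°

Leg 1 (167°, 1040 m): east 1040 sin 167° = 233.95, north 1040 cos 167° = -1013.34
Leg 2 (022°, 1830 m): east 1830 sin 22° = 685.53, north 1830 cos 22° = 1696.75
Net displacement: 919.48 east, 683.40 north. Direction back to start is (-919.48, -683.40): bearing = atan2(-919.48, -683.40) mod 360° = 233.38° ≈ 233°.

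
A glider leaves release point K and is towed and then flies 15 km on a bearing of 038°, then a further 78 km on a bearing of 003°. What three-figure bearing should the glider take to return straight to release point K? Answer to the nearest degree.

188°

Leg 1 (038°, 15 km): east 15 sin 38° = 9.23, north 15 cos 38° = 11.82
Leg 2 (003°, 78 km): east 78 sin 3° = 4.08, north 78 cos 3° = 77.89
Net displacement: 13.32 east, 89.71 north. Direction back to start is (-13.32, -89.71): bearing = atan2(-13.32, -89.71) mod 360° = 188.44° ≈ 188°.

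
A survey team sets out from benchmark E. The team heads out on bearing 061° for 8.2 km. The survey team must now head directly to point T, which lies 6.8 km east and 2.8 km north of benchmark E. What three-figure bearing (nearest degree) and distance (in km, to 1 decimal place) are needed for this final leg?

198°, 1.2 km

Leg 1 (061°, 8.2 km): east 8.2 sin 61° = 7.17, north 8.2 cos 61° = 3.98
Current position: (7.17, 3.98). Target: (6.8, 2.8). Remaining: Δeast = -0.37, Δnorth = -1.18.
Bearing = atan2(-0.37, -1.18) mod 360° = 197.56°; distance = √((-0.37)² + (-1.18)²) = 1.233 km.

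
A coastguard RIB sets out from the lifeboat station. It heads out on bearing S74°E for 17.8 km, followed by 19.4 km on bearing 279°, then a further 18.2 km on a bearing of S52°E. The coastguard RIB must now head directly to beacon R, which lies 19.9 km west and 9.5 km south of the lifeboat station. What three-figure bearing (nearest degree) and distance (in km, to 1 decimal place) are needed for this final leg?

Leg 1 (S74°E, 17.8 km): east 17.8 sin 106° = 17.11, north 17.8 cos 106° = -4.91
Leg 2 (279°, 19.4 km): east 19.4 sin 279° = -19.16, north 19.4 cos 279° = 3.03
Leg 3 (S52°E, 18.2 km): east 18.2 sin 128° = 14.34, north 18.2 cos 128° = -11.21
Current position: (12.29, -13.08). Target: (-19.9, -9.5). Remaining: Δeast = -32.19, Δnorth = 3.58.
Bearing = atan2(-32.19, 3.58) mod 360° = 276.34°; distance = √((-32.19)² + (3.58)²) = 32.389 km.

276°, 32.4 km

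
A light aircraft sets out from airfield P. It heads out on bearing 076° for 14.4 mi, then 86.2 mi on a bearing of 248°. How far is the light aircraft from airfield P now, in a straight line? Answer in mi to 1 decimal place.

72.0 mi

Leg 1 (076°, 14.4 mi): east 14.4 sin 76° = 13.97, north 14.4 cos 76° = 3.48
Leg 2 (248°, 86.2 mi): east 86.2 sin 248° = -79.92, north 86.2 cos 248° = -32.29
Net: -65.95 east, -28.81 north. Distance = √((-65.95)² + (-28.81)²) = 71.968 mi.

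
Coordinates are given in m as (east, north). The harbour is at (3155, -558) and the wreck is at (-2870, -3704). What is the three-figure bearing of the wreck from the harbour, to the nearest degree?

Δeast = -2870 − 3155 = -6025.00; Δnorth = -3704 − -558 = -3146.00.
Bearing = atan2(Δeast, Δnorth) mod 360° = 242.43° ≈ 242°.

242°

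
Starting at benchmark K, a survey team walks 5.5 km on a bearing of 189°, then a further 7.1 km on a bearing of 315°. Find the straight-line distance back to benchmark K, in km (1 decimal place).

5.9 km

Leg 1 (189°, 5.5 km): east 5.5 sin 189° = -0.86, north 5.5 cos 189° = -5.43
Leg 2 (315°, 7.1 km): east 7.1 sin 315° = -5.02, north 7.1 cos 315° = 5.02
Net: -5.88 east, -0.41 north. Distance = √((-5.88)² + (-0.41)²) = 5.895 km.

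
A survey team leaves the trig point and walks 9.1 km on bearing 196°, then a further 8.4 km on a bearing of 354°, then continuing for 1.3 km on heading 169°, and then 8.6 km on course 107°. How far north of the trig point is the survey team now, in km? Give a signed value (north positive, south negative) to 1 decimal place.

Leg 1 (196°, 9.1 km): east 9.1 sin 196° = -2.51, north 9.1 cos 196° = -8.75
Leg 2 (354°, 8.4 km): east 8.4 sin 354° = -0.88, north 8.4 cos 354° = 8.35
Leg 3 (169°, 1.3 km): east 1.3 sin 169° = 0.25, north 1.3 cos 169° = -1.28
Leg 4 (107°, 8.6 km): east 8.6 sin 107° = 8.22, north 8.6 cos 107° = -2.51
Net north component: -4.18 km.

-4.2 km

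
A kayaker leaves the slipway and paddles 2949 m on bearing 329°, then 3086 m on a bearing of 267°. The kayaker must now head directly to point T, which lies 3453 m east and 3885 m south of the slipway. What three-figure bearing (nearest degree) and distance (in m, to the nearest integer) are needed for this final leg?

128°, 10195 m

Leg 1 (329°, 2949 m): east 2949 sin 329° = -1518.85, north 2949 cos 329° = 2527.79
Leg 2 (267°, 3086 m): east 3086 sin 267° = -3081.77, north 3086 cos 267° = -161.51
Current position: (-4600.62, 2366.28). Target: (3453, -3885). Remaining: Δeast = 8053.62, Δnorth = -6251.28.
Bearing = atan2(8053.62, -6251.28) mod 360° = 127.82°; distance = √((8053.62)² + (-6251.28)²) = 10195.059 m.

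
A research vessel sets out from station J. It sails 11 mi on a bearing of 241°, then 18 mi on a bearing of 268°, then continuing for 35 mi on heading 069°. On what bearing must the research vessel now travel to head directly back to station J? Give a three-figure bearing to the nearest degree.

218°

Leg 1 (241°, 11 mi): east 11 sin 241° = -9.62, north 11 cos 241° = -5.33
Leg 2 (268°, 18 mi): east 18 sin 268° = -17.99, north 18 cos 268° = -0.63
Leg 3 (069°, 35 mi): east 35 sin 69° = 32.68, north 35 cos 69° = 12.54
Net displacement: 5.07 east, 6.58 north. Direction back to start is (-5.07, -6.58): bearing = atan2(-5.07, -6.58) mod 360° = 217.58° ≈ 218°.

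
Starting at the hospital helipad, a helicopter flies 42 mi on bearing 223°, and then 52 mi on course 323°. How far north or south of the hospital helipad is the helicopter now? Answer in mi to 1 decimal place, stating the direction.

10.8 mi north

Leg 1 (223°, 42 mi): east 42 sin 223° = -28.64, north 42 cos 223° = -30.72
Leg 2 (323°, 52 mi): east 52 sin 323° = -31.29, north 52 cos 323° = 41.53
Net north component: 10.81 mi.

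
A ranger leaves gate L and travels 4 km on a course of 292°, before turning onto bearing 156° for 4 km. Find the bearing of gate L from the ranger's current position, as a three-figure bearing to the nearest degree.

044°

Leg 1 (292°, 4 km): east 4 sin 292° = -3.71, north 4 cos 292° = 1.50
Leg 2 (156°, 4 km): east 4 sin 156° = 1.63, north 4 cos 156° = -3.65
Net displacement: -2.08 east, -2.16 north. Direction back to start is (2.08, 2.16): bearing = atan2(2.08, 2.16) mod 360° = 44.00° ≈ 044°.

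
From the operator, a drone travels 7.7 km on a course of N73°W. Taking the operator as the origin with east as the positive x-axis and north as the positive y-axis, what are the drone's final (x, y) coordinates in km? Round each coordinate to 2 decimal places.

(-7.36, 2.25)

Leg 1 (N73°W, 7.7 km): east 7.7 sin 287° = -7.36, north 7.7 cos 287° = 2.25
Summing: -7.36 km east, 2.25 km north → (-7.36, 2.25).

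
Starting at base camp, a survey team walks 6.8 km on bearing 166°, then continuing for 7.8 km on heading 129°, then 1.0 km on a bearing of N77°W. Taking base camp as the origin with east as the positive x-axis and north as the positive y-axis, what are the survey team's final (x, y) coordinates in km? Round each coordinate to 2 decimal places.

Leg 1 (166°, 6.8 km): east 6.8 sin 166° = 1.65, north 6.8 cos 166° = -6.60
Leg 2 (129°, 7.8 km): east 7.8 sin 129° = 6.06, north 7.8 cos 129° = -4.91
Leg 3 (N77°W, 1.0 km): east 1.0 sin 283° = -0.97, north 1.0 cos 283° = 0.22
Summing: 6.73 km east, -11.28 km north → (6.73, -11.28).

(6.73, -11.28)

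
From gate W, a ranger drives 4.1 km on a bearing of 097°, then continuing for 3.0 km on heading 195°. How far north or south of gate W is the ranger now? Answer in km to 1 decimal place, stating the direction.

Leg 1 (097°, 4.1 km): east 4.1 sin 97° = 4.07, north 4.1 cos 97° = -0.50
Leg 2 (195°, 3.0 km): east 3.0 sin 195° = -0.78, north 3.0 cos 195° = -2.90
Net north component: -3.40 km.

3.4 km south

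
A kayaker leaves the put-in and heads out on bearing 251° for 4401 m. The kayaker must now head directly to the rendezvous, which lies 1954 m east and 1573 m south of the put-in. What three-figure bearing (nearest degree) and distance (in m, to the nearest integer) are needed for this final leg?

091°, 6117 m

Leg 1 (251°, 4401 m): east 4401 sin 251° = -4161.23, north 4401 cos 251° = -1432.83
Current position: (-4161.23, -1432.83). Target: (1954, -1573). Remaining: Δeast = 6115.23, Δnorth = -140.17.
Bearing = atan2(6115.23, -140.17) mod 360° = 91.31°; distance = √((6115.23)² + (-140.17)²) = 6116.834 m.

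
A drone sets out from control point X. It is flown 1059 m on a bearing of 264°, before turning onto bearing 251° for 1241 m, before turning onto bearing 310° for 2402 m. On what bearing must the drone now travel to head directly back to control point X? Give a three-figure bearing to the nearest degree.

Leg 1 (264°, 1059 m): east 1059 sin 264° = -1053.20, north 1059 cos 264° = -110.70
Leg 2 (251°, 1241 m): east 1241 sin 251° = -1173.39, north 1241 cos 251° = -404.03
Leg 3 (310°, 2402 m): east 2402 sin 310° = -1840.04, north 2402 cos 310° = 1543.98
Net displacement: -4066.63 east, 1029.25 north. Direction back to start is (4066.63, -1029.25): bearing = atan2(4066.63, -1029.25) mod 360° = 104.20° ≈ 104°.

104°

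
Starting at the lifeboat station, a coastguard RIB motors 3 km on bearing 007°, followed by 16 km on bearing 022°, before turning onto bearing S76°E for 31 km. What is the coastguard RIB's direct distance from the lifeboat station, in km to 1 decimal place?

37.9 km

Leg 1 (007°, 3 km): east 3 sin 7° = 0.37, north 3 cos 7° = 2.98
Leg 2 (022°, 16 km): east 16 sin 22° = 5.99, north 16 cos 22° = 14.83
Leg 3 (S76°E, 31 km): east 31 sin 104° = 30.08, north 31 cos 104° = -7.50
Net: 36.44 east, 10.31 north. Distance = √((36.44)² + (10.31)²) = 37.870 km.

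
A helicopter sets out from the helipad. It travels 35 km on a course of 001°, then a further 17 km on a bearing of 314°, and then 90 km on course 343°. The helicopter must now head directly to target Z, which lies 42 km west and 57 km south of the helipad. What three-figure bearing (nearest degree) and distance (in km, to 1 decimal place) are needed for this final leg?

181°, 189.9 km

Leg 1 (001°, 35 km): east 35 sin 1° = 0.61, north 35 cos 1° = 34.99
Leg 2 (314°, 17 km): east 17 sin 314° = -12.23, north 17 cos 314° = 11.81
Leg 3 (343°, 90 km): east 90 sin 343° = -26.31, north 90 cos 343° = 86.07
Current position: (-37.93, 132.87). Target: (-42, -57). Remaining: Δeast = -4.07, Δnorth = -189.87.
Bearing = atan2(-4.07, -189.87) mod 360° = 181.23°; distance = √((-4.07)² + (-189.87)²) = 189.915 km.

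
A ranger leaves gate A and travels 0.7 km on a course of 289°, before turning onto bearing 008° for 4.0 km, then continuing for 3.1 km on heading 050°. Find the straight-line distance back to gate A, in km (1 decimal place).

6.6 km

Leg 1 (289°, 0.7 km): east 0.7 sin 289° = -0.66, north 0.7 cos 289° = 0.23
Leg 2 (008°, 4.0 km): east 4.0 sin 8° = 0.56, north 4.0 cos 8° = 3.96
Leg 3 (050°, 3.1 km): east 3.1 sin 50° = 2.37, north 3.1 cos 50° = 1.99
Net: 2.27 east, 6.18 north. Distance = √((2.27)² + (6.18)²) = 6.585 km.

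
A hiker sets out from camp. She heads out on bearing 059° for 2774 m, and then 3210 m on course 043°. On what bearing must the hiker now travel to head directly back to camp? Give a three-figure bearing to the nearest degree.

230°

Leg 1 (059°, 2774 m): east 2774 sin 59° = 2377.78, north 2774 cos 59° = 1428.72
Leg 2 (043°, 3210 m): east 3210 sin 43° = 2189.21, north 3210 cos 43° = 2347.65
Net displacement: 4567.00 east, 3776.36 north. Direction back to start is (-4567.00, -3776.36): bearing = atan2(-4567.00, -3776.36) mod 360° = 230.41° ≈ 230°.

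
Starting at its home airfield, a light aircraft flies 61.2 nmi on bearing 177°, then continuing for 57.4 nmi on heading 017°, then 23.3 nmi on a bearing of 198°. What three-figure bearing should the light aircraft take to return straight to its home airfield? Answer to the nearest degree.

Leg 1 (177°, 61.2 nmi): east 61.2 sin 177° = 3.20, north 61.2 cos 177° = -61.12
Leg 2 (017°, 57.4 nmi): east 57.4 sin 17° = 16.78, north 57.4 cos 17° = 54.89
Leg 3 (198°, 23.3 nmi): east 23.3 sin 198° = -7.20, north 23.3 cos 198° = -22.16
Net displacement: 12.79 east, -28.38 north. Direction back to start is (-12.79, 28.38): bearing = atan2(-12.79, 28.38) mod 360° = 335.75° ≈ 336°.

336°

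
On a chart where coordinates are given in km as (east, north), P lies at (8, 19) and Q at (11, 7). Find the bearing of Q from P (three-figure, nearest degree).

Δeast = 11 − 8 = 3.00; Δnorth = 7 − 19 = -12.00.
Bearing = atan2(Δeast, Δnorth) mod 360° = 165.96° ≈ 166°.

166°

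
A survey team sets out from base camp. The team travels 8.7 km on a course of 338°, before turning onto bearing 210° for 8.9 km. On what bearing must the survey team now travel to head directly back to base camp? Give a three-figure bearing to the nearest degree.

Leg 1 (338°, 8.7 km): east 8.7 sin 338° = -3.26, north 8.7 cos 338° = 8.07
Leg 2 (210°, 8.9 km): east 8.9 sin 210° = -4.45, north 8.9 cos 210° = -7.71
Net displacement: -7.71 east, 0.36 north. Direction back to start is (7.71, -0.36): bearing = atan2(7.71, -0.36) mod 360° = 92.67° ≈ 093°.

093°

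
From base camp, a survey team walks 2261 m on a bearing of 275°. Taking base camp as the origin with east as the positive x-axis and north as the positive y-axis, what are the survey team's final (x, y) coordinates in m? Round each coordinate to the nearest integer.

Leg 1 (275°, 2261 m): east 2261 sin 275° = -2252.40, north 2261 cos 275° = 197.06
Summing: -2252.40 m east, 197.06 m north → (-2252, 197).

(-2252, 197)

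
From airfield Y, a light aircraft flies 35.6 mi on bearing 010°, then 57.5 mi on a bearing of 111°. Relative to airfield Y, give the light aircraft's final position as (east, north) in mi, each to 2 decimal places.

(59.86, 14.45)

Leg 1 (010°, 35.6 mi): east 35.6 sin 10° = 6.18, north 35.6 cos 10° = 35.06
Leg 2 (111°, 57.5 mi): east 57.5 sin 111° = 53.68, north 57.5 cos 111° = -20.61
Summing: 59.86 mi east, 14.45 mi north → (59.86, 14.45).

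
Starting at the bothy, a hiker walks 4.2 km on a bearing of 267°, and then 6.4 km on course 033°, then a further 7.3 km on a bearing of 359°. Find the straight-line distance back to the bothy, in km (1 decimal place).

Leg 1 (267°, 4.2 km): east 4.2 sin 267° = -4.19, north 4.2 cos 267° = -0.22
Leg 2 (033°, 6.4 km): east 6.4 sin 33° = 3.49, north 6.4 cos 33° = 5.37
Leg 3 (359°, 7.3 km): east 7.3 sin 359° = -0.13, north 7.3 cos 359° = 7.30
Net: -0.84 east, 12.45 north. Distance = √((-0.84)² + (12.45)²) = 12.475 km.

12.5 km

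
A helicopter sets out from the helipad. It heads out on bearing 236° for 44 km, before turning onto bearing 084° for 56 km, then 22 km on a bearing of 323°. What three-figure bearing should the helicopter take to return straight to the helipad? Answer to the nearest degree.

Leg 1 (236°, 44 km): east 44 sin 236° = -36.48, north 44 cos 236° = -24.60
Leg 2 (084°, 56 km): east 56 sin 84° = 55.69, north 56 cos 84° = 5.85
Leg 3 (323°, 22 km): east 22 sin 323° = -13.24, north 22 cos 323° = 17.57
Net displacement: 5.98 east, -1.18 north. Direction back to start is (-5.98, 1.18): bearing = atan2(-5.98, 1.18) mod 360° = 281.18° ≈ 281°.

281°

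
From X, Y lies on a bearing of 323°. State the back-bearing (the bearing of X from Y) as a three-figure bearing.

143°

Back-bearing = 323° − 180° = 143°.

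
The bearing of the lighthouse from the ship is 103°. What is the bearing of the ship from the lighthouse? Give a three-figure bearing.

283°

Back-bearing = 103° + 180° = 283°.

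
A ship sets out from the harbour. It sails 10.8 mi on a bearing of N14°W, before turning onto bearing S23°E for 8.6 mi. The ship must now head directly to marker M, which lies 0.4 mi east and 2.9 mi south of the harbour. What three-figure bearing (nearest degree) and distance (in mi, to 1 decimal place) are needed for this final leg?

184°, 5.5 mi

Leg 1 (N14°W, 10.8 mi): east 10.8 sin 346° = -2.61, north 10.8 cos 346° = 10.48
Leg 2 (S23°E, 8.6 mi): east 8.6 sin 157° = 3.36, north 8.6 cos 157° = -7.92
Current position: (0.75, 2.56). Target: (0.4, -2.9). Remaining: Δeast = -0.35, Δnorth = -5.46.
Bearing = atan2(-0.35, -5.46) mod 360° = 183.64°; distance = √((-0.35)² + (-5.46)²) = 5.474 mi.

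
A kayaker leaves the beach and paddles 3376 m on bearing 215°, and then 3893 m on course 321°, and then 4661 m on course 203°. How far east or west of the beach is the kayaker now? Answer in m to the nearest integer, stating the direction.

6208 m west

Leg 1 (215°, 3376 m): east 3376 sin 215° = -1936.39, north 3376 cos 215° = -2765.46
Leg 2 (321°, 3893 m): east 3893 sin 321° = -2449.94, north 3893 cos 321° = 3025.43
Leg 3 (203°, 4661 m): east 4661 sin 203° = -1821.20, north 4661 cos 203° = -4290.47
Net east component: -6207.54 m.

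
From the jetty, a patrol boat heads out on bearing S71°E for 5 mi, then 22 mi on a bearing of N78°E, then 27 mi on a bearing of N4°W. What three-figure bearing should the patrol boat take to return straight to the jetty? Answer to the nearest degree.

Leg 1 (S71°E, 5 mi): east 5 sin 109° = 4.73, north 5 cos 109° = -1.63
Leg 2 (N78°E, 22 mi): east 22 sin 78° = 21.52, north 22 cos 78° = 4.57
Leg 3 (N4°W, 27 mi): east 27 sin 356° = -1.88, north 27 cos 356° = 26.93
Net displacement: 24.36 east, 29.88 north. Direction back to start is (-24.36, -29.88): bearing = atan2(-24.36, -29.88) mod 360° = 219.19° ≈ 219°.

219°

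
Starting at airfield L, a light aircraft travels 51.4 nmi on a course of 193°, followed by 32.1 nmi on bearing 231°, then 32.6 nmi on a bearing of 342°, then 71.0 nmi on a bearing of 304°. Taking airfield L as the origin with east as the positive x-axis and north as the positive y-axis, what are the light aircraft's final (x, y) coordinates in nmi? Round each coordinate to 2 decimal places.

(-105.44, 0.42)

Leg 1 (193°, 51.4 nmi): east 51.4 sin 193° = -11.56, north 51.4 cos 193° = -50.08
Leg 2 (231°, 32.1 nmi): east 32.1 sin 231° = -24.95, north 32.1 cos 231° = -20.20
Leg 3 (342°, 32.6 nmi): east 32.6 sin 342° = -10.07, north 32.6 cos 342° = 31.00
Leg 4 (304°, 71.0 nmi): east 71.0 sin 304° = -58.86, north 71.0 cos 304° = 39.70
Summing: -105.44 nmi east, 0.42 nmi north → (-105.44, 0.42).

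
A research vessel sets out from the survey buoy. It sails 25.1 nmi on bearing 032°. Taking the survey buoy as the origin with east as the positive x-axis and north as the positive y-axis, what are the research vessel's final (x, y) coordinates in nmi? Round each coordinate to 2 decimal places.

Leg 1 (032°, 25.1 nmi): east 25.1 sin 32° = 13.30, north 25.1 cos 32° = 21.29
Summing: 13.30 nmi east, 21.29 nmi north → (13.30, 21.29).

(13.30, 21.29)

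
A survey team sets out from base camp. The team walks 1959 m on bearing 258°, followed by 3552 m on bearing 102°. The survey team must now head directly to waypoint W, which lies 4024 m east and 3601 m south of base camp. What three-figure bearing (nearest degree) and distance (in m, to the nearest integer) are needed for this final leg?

135°, 3480 m

Leg 1 (258°, 1959 m): east 1959 sin 258° = -1916.19, north 1959 cos 258° = -407.30
Leg 2 (102°, 3552 m): east 3552 sin 102° = 3474.38, north 3552 cos 102° = -738.50
Current position: (1558.19, -1145.80). Target: (4024, -3601). Remaining: Δeast = 2465.81, Δnorth = -2455.20.
Bearing = atan2(2465.81, -2455.20) mod 360° = 134.88°; distance = √((2465.81)² + (-2455.20)²) = 3479.687 m.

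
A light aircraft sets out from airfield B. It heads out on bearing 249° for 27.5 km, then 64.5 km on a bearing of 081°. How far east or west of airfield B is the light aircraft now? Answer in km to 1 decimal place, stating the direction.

Leg 1 (249°, 27.5 km): east 27.5 sin 249° = -25.67, north 27.5 cos 249° = -9.86
Leg 2 (081°, 64.5 km): east 64.5 sin 81° = 63.71, north 64.5 cos 81° = 10.09
Net east component: 38.03 km.

38.0 km east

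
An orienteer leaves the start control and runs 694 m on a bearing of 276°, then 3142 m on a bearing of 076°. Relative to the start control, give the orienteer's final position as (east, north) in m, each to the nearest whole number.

(2358, 833)

Leg 1 (276°, 694 m): east 694 sin 276° = -690.20, north 694 cos 276° = 72.54
Leg 2 (076°, 3142 m): east 3142 sin 76° = 3048.67, north 3142 cos 76° = 760.12
Summing: 2358.47 m east, 832.66 m north → (2358, 833).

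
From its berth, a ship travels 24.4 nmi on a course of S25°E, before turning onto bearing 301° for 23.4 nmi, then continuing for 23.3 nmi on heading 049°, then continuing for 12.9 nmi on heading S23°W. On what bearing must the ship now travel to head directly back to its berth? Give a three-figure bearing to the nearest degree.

Leg 1 (S25°E, 24.4 nmi): east 24.4 sin 155° = 10.31, north 24.4 cos 155° = -22.11
Leg 2 (301°, 23.4 nmi): east 23.4 sin 301° = -20.06, north 23.4 cos 301° = 12.05
Leg 3 (049°, 23.3 nmi): east 23.3 sin 49° = 17.58, north 23.3 cos 49° = 15.29
Leg 4 (S23°W, 12.9 nmi): east 12.9 sin 203° = -5.04, north 12.9 cos 203° = -11.87
Net displacement: 2.80 east, -6.65 north. Direction back to start is (-2.80, 6.65): bearing = atan2(-2.80, 6.65) mod 360° = 337.18° ≈ 337°.

337°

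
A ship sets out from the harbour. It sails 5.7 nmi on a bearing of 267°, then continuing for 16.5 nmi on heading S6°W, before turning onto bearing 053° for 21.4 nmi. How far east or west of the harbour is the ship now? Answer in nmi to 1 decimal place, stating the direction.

9.7 nmi east

Leg 1 (267°, 5.7 nmi): east 5.7 sin 267° = -5.69, north 5.7 cos 267° = -0.30
Leg 2 (S6°W, 16.5 nmi): east 16.5 sin 186° = -1.72, north 16.5 cos 186° = -16.41
Leg 3 (053°, 21.4 nmi): east 21.4 sin 53° = 17.09, north 21.4 cos 53° = 12.88
Net east component: 9.67 nmi.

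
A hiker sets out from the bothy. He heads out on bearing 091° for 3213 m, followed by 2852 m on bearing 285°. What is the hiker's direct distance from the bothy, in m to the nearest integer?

Leg 1 (091°, 3213 m): east 3213 sin 91° = 3212.51, north 3213 cos 91° = -56.07
Leg 2 (285°, 2852 m): east 2852 sin 285° = -2754.82, north 2852 cos 285° = 738.15
Net: 457.69 east, 682.08 north. Distance = √((457.69)² + (682.08)²) = 821.407 m.

821 m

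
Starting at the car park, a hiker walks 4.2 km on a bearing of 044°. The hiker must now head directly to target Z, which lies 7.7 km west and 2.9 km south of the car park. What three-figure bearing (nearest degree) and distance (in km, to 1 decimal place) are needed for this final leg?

Leg 1 (044°, 4.2 km): east 4.2 sin 44° = 2.92, north 4.2 cos 44° = 3.02
Current position: (2.92, 3.02). Target: (-7.7, -2.9). Remaining: Δeast = -10.62, Δnorth = -5.92.
Bearing = atan2(-10.62, -5.92) mod 360° = 240.85°; distance = √((-10.62)² + (-5.92)²) = 12.157 km.

241°, 12.2 km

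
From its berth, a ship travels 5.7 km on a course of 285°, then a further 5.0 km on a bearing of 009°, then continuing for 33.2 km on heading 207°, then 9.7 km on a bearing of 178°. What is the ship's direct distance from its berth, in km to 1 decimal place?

38.2 km

Leg 1 (285°, 5.7 km): east 5.7 sin 285° = -5.51, north 5.7 cos 285° = 1.48
Leg 2 (009°, 5.0 km): east 5.0 sin 9° = 0.78, north 5.0 cos 9° = 4.94
Leg 3 (207°, 33.2 km): east 33.2 sin 207° = -15.07, north 33.2 cos 207° = -29.58
Leg 4 (178°, 9.7 km): east 9.7 sin 178° = 0.34, north 9.7 cos 178° = -9.69
Net: -19.46 east, -32.86 north. Distance = √((-19.46)² + (-32.86)²) = 38.190 km.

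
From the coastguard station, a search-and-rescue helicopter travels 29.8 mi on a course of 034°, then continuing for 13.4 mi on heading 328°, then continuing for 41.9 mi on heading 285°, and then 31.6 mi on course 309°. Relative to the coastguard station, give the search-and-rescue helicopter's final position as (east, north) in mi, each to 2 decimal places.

(-55.47, 66.80)

Leg 1 (034°, 29.8 mi): east 29.8 sin 34° = 16.66, north 29.8 cos 34° = 24.71
Leg 2 (328°, 13.4 mi): east 13.4 sin 328° = -7.10, north 13.4 cos 328° = 11.36
Leg 3 (285°, 41.9 mi): east 41.9 sin 285° = -40.47, north 41.9 cos 285° = 10.84
Leg 4 (309°, 31.6 mi): east 31.6 sin 309° = -24.56, north 31.6 cos 309° = 19.89
Summing: -55.47 mi east, 66.80 mi north → (-55.47, 66.80).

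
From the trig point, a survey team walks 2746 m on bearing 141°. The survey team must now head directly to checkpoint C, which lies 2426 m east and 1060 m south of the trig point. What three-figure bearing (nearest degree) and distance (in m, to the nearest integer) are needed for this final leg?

033°, 1281 m

Leg 1 (141°, 2746 m): east 2746 sin 141° = 1728.11, north 2746 cos 141° = -2134.04
Current position: (1728.11, -2134.04). Target: (2426, -1060). Remaining: Δeast = 697.89, Δnorth = 1074.04.
Bearing = atan2(697.89, 1074.04) mod 360° = 33.01°; distance = √((697.89)² + (1074.04)²) = 1280.864 m.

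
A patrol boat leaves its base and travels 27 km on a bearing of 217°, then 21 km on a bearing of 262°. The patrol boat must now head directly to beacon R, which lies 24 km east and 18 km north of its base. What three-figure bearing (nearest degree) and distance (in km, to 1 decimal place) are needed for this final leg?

Leg 1 (217°, 27 km): east 27 sin 217° = -16.25, north 27 cos 217° = -21.56
Leg 2 (262°, 21 km): east 21 sin 262° = -20.80, north 21 cos 262° = -2.92
Current position: (-37.04, -24.49). Target: (24, 18). Remaining: Δeast = 61.04, Δnorth = 42.49.
Bearing = atan2(61.04, 42.49) mod 360° = 55.16°; distance = √((61.04)² + (42.49)²) = 74.374 km.

055°, 74.4 km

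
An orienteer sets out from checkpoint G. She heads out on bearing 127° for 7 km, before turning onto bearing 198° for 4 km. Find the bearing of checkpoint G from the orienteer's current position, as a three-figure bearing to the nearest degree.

Leg 1 (127°, 7 km): east 7 sin 127° = 5.59, north 7 cos 127° = -4.21
Leg 2 (198°, 4 km): east 4 sin 198° = -1.24, north 4 cos 198° = -3.80
Net displacement: 4.35 east, -8.02 north. Direction back to start is (-4.35, 8.02): bearing = atan2(-4.35, 8.02) mod 360° = 331.49° ≈ 331°.

331°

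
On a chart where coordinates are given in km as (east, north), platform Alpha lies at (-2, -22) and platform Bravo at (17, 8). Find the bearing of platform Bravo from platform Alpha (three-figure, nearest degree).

032°

Δeast = 17 − -2 = 19.00; Δnorth = 8 − -22 = 30.00.
Bearing = atan2(Δeast, Δnorth) mod 360° = 32.35° ≈ 032°.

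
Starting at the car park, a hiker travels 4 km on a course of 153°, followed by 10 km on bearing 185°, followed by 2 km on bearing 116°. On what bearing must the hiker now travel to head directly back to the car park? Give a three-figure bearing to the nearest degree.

Leg 1 (153°, 4 km): east 4 sin 153° = 1.82, north 4 cos 153° = -3.56
Leg 2 (185°, 10 km): east 10 sin 185° = -0.87, north 10 cos 185° = -9.96
Leg 3 (116°, 2 km): east 2 sin 116° = 1.80, north 2 cos 116° = -0.88
Net displacement: 2.74 east, -14.40 north. Direction back to start is (-2.74, 14.40): bearing = atan2(-2.74, 14.40) mod 360° = 349.22° ≈ 349°.

349°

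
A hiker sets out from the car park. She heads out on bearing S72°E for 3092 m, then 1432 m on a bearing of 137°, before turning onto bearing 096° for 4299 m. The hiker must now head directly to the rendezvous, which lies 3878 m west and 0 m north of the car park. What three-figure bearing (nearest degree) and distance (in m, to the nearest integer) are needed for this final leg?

281°, 12317 m

Leg 1 (S72°E, 3092 m): east 3092 sin 108° = 2940.67, north 3092 cos 108° = -955.48
Leg 2 (137°, 1432 m): east 1432 sin 137° = 976.62, north 1432 cos 137° = -1047.30
Leg 3 (096°, 4299 m): east 4299 sin 96° = 4275.45, north 4299 cos 96° = -449.37
Current position: (8192.74, -2452.15). Target: (-3878, 0). Remaining: Δeast = -12070.74, Δnorth = 2452.15.
Bearing = atan2(-12070.74, 2452.15) mod 360° = 281.48°; distance = √((-12070.74)² + (2452.15)²) = 12317.294 m.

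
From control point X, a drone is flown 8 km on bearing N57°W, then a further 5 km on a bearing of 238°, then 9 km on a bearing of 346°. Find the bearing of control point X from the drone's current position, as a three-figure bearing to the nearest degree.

128°

Leg 1 (N57°W, 8 km): east 8 sin 303° = -6.71, north 8 cos 303° = 4.36
Leg 2 (238°, 5 km): east 5 sin 238° = -4.24, north 5 cos 238° = -2.65
Leg 3 (346°, 9 km): east 9 sin 346° = -2.18, north 9 cos 346° = 8.73
Net displacement: -13.13 east, 10.44 north. Direction back to start is (13.13, -10.44): bearing = atan2(13.13, -10.44) mod 360° = 128.50° ≈ 128°.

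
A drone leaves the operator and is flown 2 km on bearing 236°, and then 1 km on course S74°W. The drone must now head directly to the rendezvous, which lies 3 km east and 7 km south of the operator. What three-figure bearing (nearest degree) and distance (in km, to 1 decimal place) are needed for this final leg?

Leg 1 (236°, 2 km): east 2 sin 236° = -1.66, north 2 cos 236° = -1.12
Leg 2 (S74°W, 1 km): east 1 sin 254° = -0.96, north 1 cos 254° = -0.28
Current position: (-2.62, -1.39). Target: (3, -7). Remaining: Δeast = 5.62, Δnorth = -5.61.
Bearing = atan2(5.62, -5.61) mod 360° = 134.93°; distance = √((5.62)² + (-5.61)²) = 7.938 km.

135°, 7.9 km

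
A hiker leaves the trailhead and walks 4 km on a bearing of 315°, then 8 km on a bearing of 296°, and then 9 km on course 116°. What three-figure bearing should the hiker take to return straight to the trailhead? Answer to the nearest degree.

Leg 1 (315°, 4 km): east 4 sin 315° = -2.83, north 4 cos 315° = 2.83
Leg 2 (296°, 8 km): east 8 sin 296° = -7.19, north 8 cos 296° = 3.51
Leg 3 (116°, 9 km): east 9 sin 116° = 8.09, north 9 cos 116° = -3.95
Net displacement: -1.93 east, 2.39 north. Direction back to start is (1.93, -2.39): bearing = atan2(1.93, -2.39) mod 360° = 141.08° ≈ 141°.

141°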